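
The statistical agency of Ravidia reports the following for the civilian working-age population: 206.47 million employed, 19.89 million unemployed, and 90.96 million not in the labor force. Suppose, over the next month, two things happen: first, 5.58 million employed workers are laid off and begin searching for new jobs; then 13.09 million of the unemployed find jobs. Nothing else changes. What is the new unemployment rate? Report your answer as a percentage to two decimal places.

New unemployment rate ≈ 5.47%.

Initially, labor force = 206.47 + 19.89 = 226.36 million, so u = 19.89/226.36 = 8.79%.
After the first change, employed falls and unemployed rises by 5.58; labor force unchanged → E = 200.89, U = 25.47, labor force = 226.36 million.
After the second change, unemployed falls and employed rises by 13.09; labor force unchanged → E = 213.98, U = 12.38, labor force = 226.36 million.
New unemployment rate = 12.38 / 226.36 = 5.47%.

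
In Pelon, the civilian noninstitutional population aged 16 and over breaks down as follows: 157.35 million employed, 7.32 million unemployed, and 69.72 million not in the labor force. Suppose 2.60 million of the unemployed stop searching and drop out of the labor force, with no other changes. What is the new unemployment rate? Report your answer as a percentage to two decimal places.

New unemployment rate ≈ 2.91%.

Initially, labor force = 157.35 + 7.32 = 164.67 million, so u = 7.32/164.67 = 4.45%.
After the change, unemployed and labor force both fall by 2.60 → E = 157.35, U = 4.72, labor force = 162.07 million.
New unemployment rate = 4.72 / 162.07 = 2.91%.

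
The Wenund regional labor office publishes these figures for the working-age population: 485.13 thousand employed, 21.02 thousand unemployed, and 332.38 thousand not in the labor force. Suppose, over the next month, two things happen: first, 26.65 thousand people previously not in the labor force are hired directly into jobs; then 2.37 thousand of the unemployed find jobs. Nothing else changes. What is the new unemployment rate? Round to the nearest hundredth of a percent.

Initially, labor force = 485.13 + 21.02 = 506.15 thousand, so u = 21.02/506.15 = 4.15%.
After the first change, employed and labor force both rise by 26.65; unemployed unchanged → E = 511.78, U = 21.02, labor force = 532.80 thousand.
After the second change, unemployed falls and employed rises by 2.37; labor force unchanged → E = 514.15, U = 18.65, labor force = 532.80 thousand.
New unemployment rate = 18.65 / 532.80 = 3.50%.

New unemployment rate ≈ 3.50%.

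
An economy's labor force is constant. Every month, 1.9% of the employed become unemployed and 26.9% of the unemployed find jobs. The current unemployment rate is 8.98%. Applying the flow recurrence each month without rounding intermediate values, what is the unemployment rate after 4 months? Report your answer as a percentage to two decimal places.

With a fixed labor force, u_{t+1} = u_t + s·(1−u_t) − f·u_t = u_t·(1−s−f) + s.
Here 1−s−f = 0.712 and s = 0.019.
u_1 = 0.089800 × 0.712 + 0.019 = 0.082938.
u_2 = 0.082938 × 0.712 + 0.019 = 0.078052.
u_3 = 0.078052 × 0.712 + 0.019 = 0.074573.
u_4 = 0.074573 × 0.712 + 0.019 = 0.072096.

Unemployment rate after four months ≈ 7.21%.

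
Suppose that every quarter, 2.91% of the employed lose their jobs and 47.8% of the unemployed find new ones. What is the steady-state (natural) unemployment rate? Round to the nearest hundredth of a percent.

Steady-state unemployment rate ≈ 5.74%.

At steady state the flows balance: s·E = f·U, so U/(E+U) = s/(s+f).
u* = 2.91 / (2.91 + 47.8) = 2.91 / 50.71 = 5.74%.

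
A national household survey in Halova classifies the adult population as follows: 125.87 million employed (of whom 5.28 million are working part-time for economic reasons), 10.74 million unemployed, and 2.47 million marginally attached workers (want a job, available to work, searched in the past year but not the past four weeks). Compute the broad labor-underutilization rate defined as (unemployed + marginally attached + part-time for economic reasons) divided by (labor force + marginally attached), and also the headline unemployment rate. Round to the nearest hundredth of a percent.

Labor force = 125.87 + 10.74 = 136.61 million.
Numerator = 10.74 + 2.47 + 5.28 = 18.49 million.
Denominator = 136.61 + 2.47 = 139.08 million.
Broad rate = 18.49 / 139.08 = 13.29%.
Headline unemployment rate = 10.74 / 136.61 = 7.86%.

Broad underutilization rate ≈ 13.29%; headline unemployment rate ≈ 7.86%.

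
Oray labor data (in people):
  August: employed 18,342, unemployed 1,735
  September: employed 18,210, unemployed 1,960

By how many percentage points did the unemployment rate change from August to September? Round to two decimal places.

The unemployment rate changed by +1.08 percentage points.

August: labor force = 18,342 + 1,735 = 20,077; u = 1,735/20,077 = 8.64%.
September: labor force = 18,210 + 1,960 = 20,170; u = 1,960/20,170 = 9.72%.
Change = 9.72% − 8.64% = +1.08 pp.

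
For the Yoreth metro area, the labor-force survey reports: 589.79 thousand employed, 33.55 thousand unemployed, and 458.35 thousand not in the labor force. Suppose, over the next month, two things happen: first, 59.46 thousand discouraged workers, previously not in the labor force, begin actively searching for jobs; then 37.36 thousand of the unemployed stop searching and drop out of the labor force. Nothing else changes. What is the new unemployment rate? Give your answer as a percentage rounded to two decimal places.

New unemployment rate ≈ 8.62%.

Initially, labor force = 589.79 + 33.55 = 623.34 thousand, so u = 33.55/623.34 = 5.38%.
After the first change, unemployed and labor force both rise by 59.46 → E = 589.79, U = 93.01, labor force = 682.80 thousand.
After the second change, unemployed and labor force both fall by 37.36 → E = 589.79, U = 55.65, labor force = 645.44 thousand.
New unemployment rate = 55.65 / 645.44 = 8.62%.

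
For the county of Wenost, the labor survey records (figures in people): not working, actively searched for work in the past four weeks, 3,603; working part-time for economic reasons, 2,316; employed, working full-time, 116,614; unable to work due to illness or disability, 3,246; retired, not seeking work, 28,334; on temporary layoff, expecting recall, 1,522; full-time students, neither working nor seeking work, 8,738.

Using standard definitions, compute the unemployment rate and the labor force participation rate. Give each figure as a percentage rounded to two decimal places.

Employed = 2,316 + 116,614 = 118,930 (anyone who worked, including part-time for economic reasons, counts as employed).
Unemployed = 3,603 + 1,522 = 5,125 (jobless and actively searching, or on temporary layoff).
Labor force = 118,930 + 5,125 = 124,055.
Not in labor force = 3,246 + 28,334 + 8,738 = 40,318 (those not working and not actively searching are outside the labor force).
Civilian working-age population = 124,055 + 40,318 = 164,373.
Unemployment rate = 5,125 / 124,055 = 4.13%.
Labor force participation rate = 124,055 / 164,373 = 75.47%.

Unemployment rate ≈ 4.13%; labor force participation rate ≈ 75.47%.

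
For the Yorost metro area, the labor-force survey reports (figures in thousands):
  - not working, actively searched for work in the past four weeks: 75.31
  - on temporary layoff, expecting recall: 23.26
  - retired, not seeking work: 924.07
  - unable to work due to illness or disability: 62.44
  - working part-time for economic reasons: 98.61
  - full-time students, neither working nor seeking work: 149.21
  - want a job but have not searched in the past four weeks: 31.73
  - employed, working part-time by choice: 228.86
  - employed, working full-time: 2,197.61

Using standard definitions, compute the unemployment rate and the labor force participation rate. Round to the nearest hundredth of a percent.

Unemployment rate ≈ 3.76%; labor force participation rate ≈ 69.21%.

Employed = 98.61 + 228.86 + 2,197.61 = 2,525.08 thousand (anyone who worked, including part-time for economic reasons, counts as employed).
Unemployed = 75.31 + 23.26 = 98.57 thousand (jobless and actively searching, or on temporary layoff).
Labor force = 2,525.08 + 98.57 = 2,623.65 thousand.
Not in labor force = 924.07 + 62.44 + 149.21 + 31.73 = 1,167.45 thousand (those not working and not actively searching are outside the labor force — including those who want a job but have given up searching).
Civilian working-age population = 2,623.65 + 1,167.45 = 3,791.10 thousand.
Unemployment rate = 98.57 / 2,623.65 = 3.76%.
Labor force participation rate = 2,623.65 / 3,791.10 = 69.21%.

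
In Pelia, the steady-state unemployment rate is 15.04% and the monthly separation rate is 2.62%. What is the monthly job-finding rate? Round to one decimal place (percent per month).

Job-finding rate ≈ 14.8% per month.

From u* = s/(s+f): f = s·(1−u)/u.
f = 2.62 × (1 − 0.1504) / 0.1504 = 2.2260 / 0.1504 ≈ 14.8% per month.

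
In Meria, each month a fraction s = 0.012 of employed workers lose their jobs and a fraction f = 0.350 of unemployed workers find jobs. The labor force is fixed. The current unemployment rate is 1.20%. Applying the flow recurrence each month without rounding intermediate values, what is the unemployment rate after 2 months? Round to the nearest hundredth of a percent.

Unemployment rate after two months ≈ 2.45%.

With a fixed labor force, u_{t+1} = u_t + s·(1−u_t) − f·u_t = u_t·(1−s−f) + s.
Here 1−s−f = 0.638 and s = 0.012.
u_1 = 0.012000 × 0.638 + 0.012 = 0.019656.
u_2 = 0.019656 × 0.638 + 0.012 = 0.024541.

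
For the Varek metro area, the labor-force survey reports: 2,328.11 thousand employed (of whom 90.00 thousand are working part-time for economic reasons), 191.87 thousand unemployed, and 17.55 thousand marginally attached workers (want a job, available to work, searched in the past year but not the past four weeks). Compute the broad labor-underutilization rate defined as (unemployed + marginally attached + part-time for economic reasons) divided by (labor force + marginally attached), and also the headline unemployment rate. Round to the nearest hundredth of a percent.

Broad underutilization rate ≈ 11.80%; headline unemployment rate ≈ 7.61%.

Labor force = 2,328.11 + 191.87 = 2,519.98 thousand.
Numerator = 191.87 + 17.55 + 90.00 = 299.42 thousand.
Denominator = 2,519.98 + 17.55 = 2,537.53 thousand.
Broad rate = 299.42 / 2,537.53 = 11.80%.
Headline unemployment rate = 191.87 / 2,519.98 = 7.61%.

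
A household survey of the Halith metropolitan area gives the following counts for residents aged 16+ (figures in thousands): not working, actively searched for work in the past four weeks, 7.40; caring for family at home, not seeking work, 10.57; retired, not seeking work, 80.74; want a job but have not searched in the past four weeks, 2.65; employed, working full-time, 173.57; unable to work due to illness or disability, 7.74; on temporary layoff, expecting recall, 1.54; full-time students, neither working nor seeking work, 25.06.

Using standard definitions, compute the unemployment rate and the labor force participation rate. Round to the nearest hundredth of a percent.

Unemployment rate ≈ 4.90%; labor force participation rate ≈ 59.01%.

Employed = 173.57 thousand.
Unemployed = 7.40 + 1.54 = 8.94 thousand (jobless and actively searching, or on temporary layoff).
Labor force = 173.57 + 8.94 = 182.51 thousand.
Not in labor force = 10.57 + 80.74 + 2.65 + 7.74 + 25.06 = 126.76 thousand (those not working and not actively searching are outside the labor force — including those who want a job but have given up searching).
Civilian working-age population = 182.51 + 126.76 = 309.27 thousand.
Unemployment rate = 8.94 / 182.51 = 4.90%.
Labor force participation rate = 182.51 / 309.27 = 59.01%.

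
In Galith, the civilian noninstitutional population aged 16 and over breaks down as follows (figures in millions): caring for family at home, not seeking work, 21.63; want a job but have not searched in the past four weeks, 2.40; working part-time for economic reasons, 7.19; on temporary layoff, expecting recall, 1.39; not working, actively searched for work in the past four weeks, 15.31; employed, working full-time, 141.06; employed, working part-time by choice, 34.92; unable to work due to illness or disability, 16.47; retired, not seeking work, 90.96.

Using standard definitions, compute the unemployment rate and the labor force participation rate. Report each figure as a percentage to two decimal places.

Unemployment rate ≈ 8.36%; labor force participation rate ≈ 60.32%.

Employed = 7.19 + 141.06 + 34.92 = 183.17 million (anyone who worked, including part-time for economic reasons, counts as employed).
Unemployed = 1.39 + 15.31 = 16.70 million (jobless and actively searching, or on temporary layoff).
Labor force = 183.17 + 16.70 = 199.87 million.
Not in labor force = 21.63 + 2.40 + 16.47 + 90.96 = 131.46 million (those not working and not actively searching are outside the labor force — including those who want a job but have given up searching).
Civilian working-age population = 199.87 + 131.46 = 331.33 million.
Unemployment rate = 16.70 / 199.87 = 8.36%.
Labor force participation rate = 199.87 / 331.33 = 60.32%.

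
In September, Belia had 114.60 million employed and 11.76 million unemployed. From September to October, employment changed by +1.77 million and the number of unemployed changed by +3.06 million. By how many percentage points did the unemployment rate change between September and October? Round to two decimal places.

The unemployment rate changed by +1.99 percentage points.

September: labor force = 114.60 + 11.76 = 126.36; u = 11.76/126.36 = 9.31%.
October: labor force = 116.37 + 14.82 = 131.19; u = 14.82/131.19 = 11.30%.
Change = 11.30% − 9.31% = +1.99 pp.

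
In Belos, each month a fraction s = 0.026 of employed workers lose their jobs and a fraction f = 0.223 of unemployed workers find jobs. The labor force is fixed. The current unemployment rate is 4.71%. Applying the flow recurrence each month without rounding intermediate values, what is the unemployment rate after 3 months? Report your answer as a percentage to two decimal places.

With a fixed labor force, u_{t+1} = u_t + s·(1−u_t) − f·u_t = u_t·(1−s−f) + s.
Here 1−s−f = 0.751 and s = 0.026.
u_1 = 0.047100 × 0.751 + 0.026 = 0.061372.
u_2 = 0.061372 × 0.751 + 0.026 = 0.072090.
u_3 = 0.072090 × 0.751 + 0.026 = 0.080140.

Unemployment rate after three months ≈ 8.01%.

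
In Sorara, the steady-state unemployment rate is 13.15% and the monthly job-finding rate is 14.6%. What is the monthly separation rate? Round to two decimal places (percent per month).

Separation rate ≈ 2.21% per month.

From u* = s/(s+f): s = u·f/(1−u).
s = 0.1315 × 14.6 / (1 − 0.1315) = 1.9199 / 0.8685 ≈ 2.21% per month.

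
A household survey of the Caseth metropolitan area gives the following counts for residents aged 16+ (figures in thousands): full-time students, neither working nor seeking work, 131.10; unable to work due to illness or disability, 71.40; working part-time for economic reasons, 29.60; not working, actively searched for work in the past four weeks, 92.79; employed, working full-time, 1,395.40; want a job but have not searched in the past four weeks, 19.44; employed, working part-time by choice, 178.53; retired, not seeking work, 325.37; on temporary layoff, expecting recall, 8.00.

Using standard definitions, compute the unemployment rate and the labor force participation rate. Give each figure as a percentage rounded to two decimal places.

Employed = 29.60 + 1,395.40 + 178.53 = 1,603.53 thousand (anyone who worked, including part-time for economic reasons, counts as employed).
Unemployed = 92.79 + 8.00 = 100.79 thousand (jobless and actively searching, or on temporary layoff).
Labor force = 1,603.53 + 100.79 = 1,704.32 thousand.
Not in labor force = 131.10 + 71.40 + 19.44 + 325.37 = 547.31 thousand (those not working and not actively searching are outside the labor force — including those who want a job but have given up searching).
Civilian working-age population = 1,704.32 + 547.31 = 2,251.63 thousand.
Unemployment rate = 100.79 / 1,704.32 = 5.91%.
Labor force participation rate = 1,704.32 / 2,251.63 = 75.69%.

Unemployment rate ≈ 5.91%; labor force participation rate ≈ 75.69%.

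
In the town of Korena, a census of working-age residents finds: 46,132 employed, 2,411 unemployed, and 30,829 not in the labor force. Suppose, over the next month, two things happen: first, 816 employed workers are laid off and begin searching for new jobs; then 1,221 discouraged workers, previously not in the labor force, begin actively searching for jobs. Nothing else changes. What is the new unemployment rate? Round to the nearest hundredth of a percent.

New unemployment rate ≈ 8.94%.

Initially, labor force = 46,132 + 2,411 = 48,543, so u = 2,411/48,543 = 4.97%.
After the first change, employed falls and unemployed rises by 816; labor force unchanged → E = 45,316, U = 3,227, labor force = 48,543.
After the second change, unemployed and labor force both rise by 1,221 → E = 45,316, U = 4,448, labor force = 49,764.
New unemployment rate = 4,448 / 49,764 = 8.94%.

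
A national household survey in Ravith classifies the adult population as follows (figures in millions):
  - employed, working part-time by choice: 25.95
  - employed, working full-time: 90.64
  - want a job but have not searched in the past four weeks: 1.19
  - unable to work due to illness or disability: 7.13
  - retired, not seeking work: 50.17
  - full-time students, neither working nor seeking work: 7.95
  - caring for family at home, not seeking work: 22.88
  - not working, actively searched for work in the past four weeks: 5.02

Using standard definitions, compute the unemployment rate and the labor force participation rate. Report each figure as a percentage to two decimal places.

Employed = 25.95 + 90.64 = 116.59 million.
Unemployed = 5.02 million.
Labor force = 116.59 + 5.02 = 121.61 million.
Not in labor force = 1.19 + 7.13 + 50.17 + 7.95 + 22.88 = 89.32 million (those not working and not actively searching are outside the labor force — including those who want a job but have given up searching).
Civilian working-age population = 121.61 + 89.32 = 210.93 million.
Unemployment rate = 5.02 / 121.61 = 4.13%.
Labor force participation rate = 121.61 / 210.93 = 57.65%.

Unemployment rate ≈ 4.13%; labor force participation rate ≈ 57.65%.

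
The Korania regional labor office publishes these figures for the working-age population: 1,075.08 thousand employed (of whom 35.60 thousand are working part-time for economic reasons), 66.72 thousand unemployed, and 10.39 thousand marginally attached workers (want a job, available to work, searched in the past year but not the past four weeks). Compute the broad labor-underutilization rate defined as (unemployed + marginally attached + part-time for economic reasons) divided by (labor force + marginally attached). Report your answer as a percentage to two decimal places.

Broad underutilization rate ≈ 9.78%.

Labor force = 1,075.08 + 66.72 = 1,141.80 thousand.
Numerator = 66.72 + 10.39 + 35.60 = 112.71 thousand.
Denominator = 1,141.80 + 10.39 = 1,152.19 thousand.
Broad rate = 112.71 / 1,152.19 = 9.78%.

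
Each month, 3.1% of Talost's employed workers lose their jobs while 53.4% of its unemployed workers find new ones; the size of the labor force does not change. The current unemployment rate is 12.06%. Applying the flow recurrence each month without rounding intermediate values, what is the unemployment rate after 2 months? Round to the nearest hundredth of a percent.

With a fixed labor force, u_{t+1} = u_t + s·(1−u_t) − f·u_t = u_t·(1−s−f) + s.
Here 1−s−f = 0.435 and s = 0.031.
u_1 = 0.120600 × 0.435 + 0.031 = 0.083461.
u_2 = 0.083461 × 0.435 + 0.031 = 0.067306.

Unemployment rate after two months ≈ 6.73%.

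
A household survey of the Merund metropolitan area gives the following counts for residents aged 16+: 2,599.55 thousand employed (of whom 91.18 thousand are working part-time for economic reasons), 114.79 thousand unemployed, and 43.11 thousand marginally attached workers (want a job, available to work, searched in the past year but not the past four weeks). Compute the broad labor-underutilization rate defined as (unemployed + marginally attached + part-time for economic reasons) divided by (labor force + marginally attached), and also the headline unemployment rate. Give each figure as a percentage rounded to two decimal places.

Broad underutilization rate ≈ 9.03%; headline unemployment rate ≈ 4.23%.

Labor force = 2,599.55 + 114.79 = 2,714.34 thousand.
Numerator = 114.79 + 43.11 + 91.18 = 249.08 thousand.
Denominator = 2,714.34 + 43.11 = 2,757.45 thousand.
Broad rate = 249.08 / 2,757.45 = 9.03%.
Headline unemployment rate = 114.79 / 2,714.34 = 4.23%.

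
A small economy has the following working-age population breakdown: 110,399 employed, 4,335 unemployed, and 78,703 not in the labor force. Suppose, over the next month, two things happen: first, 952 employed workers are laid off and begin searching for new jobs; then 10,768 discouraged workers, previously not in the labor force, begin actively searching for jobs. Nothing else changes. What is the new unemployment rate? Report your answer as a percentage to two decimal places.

New unemployment rate ≈ 12.79%.

Initially, labor force = 110,399 + 4,335 = 114,734, so u = 4,335/114,734 = 3.78%.
After the first change, employed falls and unemployed rises by 952; labor force unchanged → E = 109,447, U = 5,287, labor force = 114,734.
After the second change, unemployed and labor force both rise by 10,768 → E = 109,447, U = 16,055, labor force = 125,502.
New unemployment rate = 16,055 / 125,502 = 12.79%.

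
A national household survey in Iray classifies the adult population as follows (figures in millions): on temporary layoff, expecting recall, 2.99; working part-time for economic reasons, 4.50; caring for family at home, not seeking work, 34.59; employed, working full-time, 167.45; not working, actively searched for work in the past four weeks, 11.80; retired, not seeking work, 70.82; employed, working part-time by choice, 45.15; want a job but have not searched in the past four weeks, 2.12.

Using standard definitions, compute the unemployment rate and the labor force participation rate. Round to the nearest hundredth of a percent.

Unemployment rate ≈ 6.38%; labor force participation rate ≈ 68.32%.

Employed = 4.50 + 167.45 + 45.15 = 217.10 million (anyone who worked, including part-time for economic reasons, counts as employed).
Unemployed = 2.99 + 11.80 = 14.79 million (jobless and actively searching, or on temporary layoff).
Labor force = 217.10 + 14.79 = 231.89 million.
Not in labor force = 34.59 + 70.82 + 2.12 = 107.53 million (those not working and not actively searching are outside the labor force — including those who want a job but have given up searching).
Civilian working-age population = 231.89 + 107.53 = 339.42 million.
Unemployment rate = 14.79 / 231.89 = 6.38%.
Labor force participation rate = 231.89 / 339.42 = 68.32%.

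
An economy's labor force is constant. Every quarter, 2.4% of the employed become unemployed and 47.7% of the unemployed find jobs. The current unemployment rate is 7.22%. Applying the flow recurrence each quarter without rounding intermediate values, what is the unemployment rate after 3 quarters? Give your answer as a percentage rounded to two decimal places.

Unemployment rate after three quarters ≈ 5.09%.

With a fixed labor force, u_{t+1} = u_t + s·(1−u_t) − f·u_t = u_t·(1−s−f) + s.
Here 1−s−f = 0.499 and s = 0.024.
u_1 = 0.072200 × 0.499 + 0.024 = 0.060028.
u_2 = 0.060028 × 0.499 + 0.024 = 0.053954.
u_3 = 0.053954 × 0.499 + 0.024 = 0.050923.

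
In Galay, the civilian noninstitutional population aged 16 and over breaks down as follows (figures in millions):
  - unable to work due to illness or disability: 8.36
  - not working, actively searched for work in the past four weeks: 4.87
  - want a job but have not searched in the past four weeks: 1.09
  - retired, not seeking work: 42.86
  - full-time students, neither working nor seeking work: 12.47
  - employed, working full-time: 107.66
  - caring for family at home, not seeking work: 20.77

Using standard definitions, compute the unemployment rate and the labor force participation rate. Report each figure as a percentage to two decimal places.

Employed = 107.66 million.
Unemployed = 4.87 million.
Labor force = 107.66 + 4.87 = 112.53 million.
Not in labor force = 8.36 + 1.09 + 42.86 + 12.47 + 20.77 = 85.55 million (those not working and not actively searching are outside the labor force — including those who want a job but have given up searching).
Civilian working-age population = 112.53 + 85.55 = 198.08 million.
Unemployment rate = 4.87 / 112.53 = 4.33%.
Labor force participation rate = 112.53 / 198.08 = 56.81%.

Unemployment rate ≈ 4.33%; labor force participation rate ≈ 56.81%.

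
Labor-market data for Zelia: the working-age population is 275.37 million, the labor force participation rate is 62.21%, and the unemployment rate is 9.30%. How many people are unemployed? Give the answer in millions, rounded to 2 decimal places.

Labor force = 0.6221 × 275.37 = 171.31 million.
Unemployed = 0.0930 × 171.31 ≈ 15.93 million.

About 15.93 million are unemployed.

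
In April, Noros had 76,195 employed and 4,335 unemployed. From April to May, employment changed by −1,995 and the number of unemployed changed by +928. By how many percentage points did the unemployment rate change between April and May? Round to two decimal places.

April: labor force = 76,195 + 4,335 = 80,530; u = 4,335/80,530 = 5.38%.
May: labor force = 74,200 + 5,263 = 79,463; u = 5,263/79,463 = 6.62%.
Change = 6.62% − 5.38% = +1.24 pp.

The unemployment rate changed by +1.24 percentage points.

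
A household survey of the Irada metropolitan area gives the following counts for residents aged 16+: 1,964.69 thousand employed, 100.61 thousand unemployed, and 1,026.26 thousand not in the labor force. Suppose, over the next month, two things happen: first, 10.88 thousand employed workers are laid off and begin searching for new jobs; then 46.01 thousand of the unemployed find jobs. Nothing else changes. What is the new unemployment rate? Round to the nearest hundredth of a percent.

New unemployment rate ≈ 3.17%.

Initially, labor force = 1,964.69 + 100.61 = 2,065.30 thousand, so u = 100.61/2,065.30 = 4.87%.
After the first change, employed falls and unemployed rises by 10.88; labor force unchanged → E = 1,953.81, U = 111.49, labor force = 2,065.30 thousand.
After the second change, unemployed falls and employed rises by 46.01; labor force unchanged → E = 1,999.82, U = 65.48, labor force = 2,065.30 thousand.
New unemployment rate = 65.48 / 2,065.30 = 3.17%.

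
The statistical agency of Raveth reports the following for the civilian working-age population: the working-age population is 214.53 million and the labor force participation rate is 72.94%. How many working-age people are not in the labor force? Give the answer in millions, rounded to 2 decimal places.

Share not in the labor force = 1 − 0.7294 = 0.2706.
Not in labor force = 0.2706 × 214.53 ≈ 58.05 million.

About 58.05 million are not in the labor force.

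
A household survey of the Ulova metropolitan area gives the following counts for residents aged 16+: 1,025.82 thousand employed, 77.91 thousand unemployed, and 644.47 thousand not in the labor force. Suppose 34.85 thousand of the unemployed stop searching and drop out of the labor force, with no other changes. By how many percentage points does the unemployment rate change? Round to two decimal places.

Initially, labor force = 1,025.82 + 77.91 = 1,103.73 thousand, so u = 77.91/1,103.73 = 7.06%.
After the change, unemployed and labor force both fall by 34.85 → E = 1,025.82, U = 43.06, labor force = 1,068.88 thousand.
New unemployment rate = 43.06 / 1,068.88 = 4.03%.
Change = 4.03% − 7.06% = −3.03 percentage points.

The unemployment rate changes by −3.03 percentage points.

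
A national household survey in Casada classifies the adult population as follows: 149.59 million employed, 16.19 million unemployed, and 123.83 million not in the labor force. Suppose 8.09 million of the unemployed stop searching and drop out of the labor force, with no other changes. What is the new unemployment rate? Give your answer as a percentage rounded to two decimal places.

New unemployment rate ≈ 5.14%.

Initially, labor force = 149.59 + 16.19 = 165.78 million, so u = 16.19/165.78 = 9.77%.
After the change, unemployed and labor force both fall by 8.09 → E = 149.59, U = 8.10, labor force = 157.69 million.
New unemployment rate = 8.10 / 157.69 = 5.14%.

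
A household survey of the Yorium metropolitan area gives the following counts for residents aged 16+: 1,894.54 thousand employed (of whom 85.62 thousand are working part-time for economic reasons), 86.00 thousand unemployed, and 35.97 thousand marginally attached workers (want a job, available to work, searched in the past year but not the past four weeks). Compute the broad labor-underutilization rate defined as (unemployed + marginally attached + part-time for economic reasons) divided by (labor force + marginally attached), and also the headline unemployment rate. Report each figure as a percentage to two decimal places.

Labor force = 1,894.54 + 86.00 = 1,980.54 thousand.
Numerator = 86.00 + 35.97 + 85.62 = 207.59 thousand.
Denominator = 1,980.54 + 35.97 = 2,016.51 thousand.
Broad rate = 207.59 / 2,016.51 = 10.29%.
Headline unemployment rate = 86.00 / 1,980.54 = 4.34%.

Broad underutilization rate ≈ 10.29%; headline unemployment rate ≈ 4.34%.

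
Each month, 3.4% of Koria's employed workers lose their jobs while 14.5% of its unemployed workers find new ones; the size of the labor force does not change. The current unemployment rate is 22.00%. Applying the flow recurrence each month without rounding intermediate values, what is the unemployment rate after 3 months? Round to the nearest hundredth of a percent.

With a fixed labor force, u_{t+1} = u_t + s·(1−u_t) − f·u_t = u_t·(1−s−f) + s.
Here 1−s−f = 0.821 and s = 0.034.
u_1 = 0.220000 × 0.821 + 0.034 = 0.214620.
u_2 = 0.214620 × 0.821 + 0.034 = 0.210203.
u_3 = 0.210203 × 0.821 + 0.034 = 0.206577.

Unemployment rate after three months ≈ 20.66%.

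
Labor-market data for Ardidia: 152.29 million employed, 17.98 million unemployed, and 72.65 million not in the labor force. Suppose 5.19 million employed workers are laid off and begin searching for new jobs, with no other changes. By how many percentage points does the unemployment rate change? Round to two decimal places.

The unemployment rate changes by +3.05 percentage points.

Initially, labor force = 152.29 + 17.98 = 170.27 million, so u = 17.98/170.27 = 10.56%.
After the change, employed falls and unemployed rises by 5.19; labor force unchanged → E = 147.10, U = 23.17, labor force = 170.27 million.
New unemployment rate = 23.17 / 170.27 = 13.61%.
Change = 13.61% − 10.56% = +3.05 percentage points.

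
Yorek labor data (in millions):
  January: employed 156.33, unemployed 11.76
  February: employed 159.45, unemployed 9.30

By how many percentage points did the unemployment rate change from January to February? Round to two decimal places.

January: labor force = 156.33 + 11.76 = 168.09; u = 11.76/168.09 = 7.00%.
February: labor force = 159.45 + 9.30 = 168.75; u = 9.30/168.75 = 5.51%.
Change = 5.51% − 7.00% = −1.49 pp.

The unemployment rate changed by −1.49 percentage points.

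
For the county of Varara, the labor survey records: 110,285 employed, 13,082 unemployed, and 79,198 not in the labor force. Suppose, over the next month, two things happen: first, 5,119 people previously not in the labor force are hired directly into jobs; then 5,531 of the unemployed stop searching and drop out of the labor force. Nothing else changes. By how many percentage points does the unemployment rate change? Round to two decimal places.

Initially, labor force = 110,285 + 13,082 = 123,367, so u = 13,082/123,367 = 10.60%.
After the first change, employed and labor force both rise by 5,119; unemployed unchanged → E = 115,404, U = 13,082, labor force = 128,486.
After the second change, unemployed and labor force both fall by 5,531 → E = 115,404, U = 7,551, labor force = 122,955.
New unemployment rate = 7,551 / 122,955 = 6.14%.
Change = 6.14% − 10.60% = −4.46 percentage points.

The unemployment rate changes by −4.46 percentage points.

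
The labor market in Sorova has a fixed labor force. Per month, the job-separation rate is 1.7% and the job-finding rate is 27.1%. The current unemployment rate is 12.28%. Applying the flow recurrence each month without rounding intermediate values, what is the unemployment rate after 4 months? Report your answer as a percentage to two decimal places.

Unemployment rate after four months ≈ 7.54%.

With a fixed labor force, u_{t+1} = u_t + s·(1−u_t) − f·u_t = u_t·(1−s−f) + s.
Here 1−s−f = 0.712 and s = 0.017.
u_1 = 0.122800 × 0.712 + 0.017 = 0.104434.
u_2 = 0.104434 × 0.712 + 0.017 = 0.091357.
u_3 = 0.091357 × 0.712 + 0.017 = 0.082046.
u_4 = 0.082046 × 0.712 + 0.017 = 0.075417.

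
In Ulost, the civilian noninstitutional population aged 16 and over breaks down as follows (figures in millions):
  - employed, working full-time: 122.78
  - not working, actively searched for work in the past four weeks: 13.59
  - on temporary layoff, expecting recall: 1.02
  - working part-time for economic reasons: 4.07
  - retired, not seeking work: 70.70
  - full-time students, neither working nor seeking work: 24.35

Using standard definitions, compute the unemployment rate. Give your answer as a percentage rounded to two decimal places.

Employed = 122.78 + 4.07 = 126.85 million (anyone who worked, including part-time for economic reasons, counts as employed).
Unemployed = 13.59 + 1.02 = 14.61 million (jobless and actively searching, or on temporary layoff).
Labor force = 126.85 + 14.61 = 141.46 million.
Unemployment rate = 14.61 / 141.46 = 10.33%.

Unemployment rate ≈ 10.33%.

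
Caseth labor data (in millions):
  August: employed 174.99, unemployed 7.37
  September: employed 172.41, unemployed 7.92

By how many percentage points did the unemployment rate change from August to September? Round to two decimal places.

August: labor force = 174.99 + 7.37 = 182.36; u = 7.37/182.36 = 4.04%.
September: labor force = 172.41 + 7.92 = 180.33; u = 7.92/180.33 = 4.39%.
Change = 4.39% − 4.04% = +0.35 pp.

The unemployment rate changed by +0.35 percentage points.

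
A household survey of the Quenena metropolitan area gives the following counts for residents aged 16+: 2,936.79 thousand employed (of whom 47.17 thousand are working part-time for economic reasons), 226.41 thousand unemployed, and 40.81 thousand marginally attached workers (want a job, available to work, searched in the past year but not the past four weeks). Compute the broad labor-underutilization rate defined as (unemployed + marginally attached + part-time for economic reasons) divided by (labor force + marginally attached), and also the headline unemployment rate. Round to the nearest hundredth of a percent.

Broad underutilization rate ≈ 9.81%; headline unemployment rate ≈ 7.16%.

Labor force = 2,936.79 + 226.41 = 3,163.20 thousand.
Numerator = 226.41 + 40.81 + 47.17 = 314.39 thousand.
Denominator = 3,163.20 + 40.81 = 3,204.01 thousand.
Broad rate = 314.39 / 3,204.01 = 9.81%.
Headline unemployment rate = 226.41 / 3,163.20 = 7.16%.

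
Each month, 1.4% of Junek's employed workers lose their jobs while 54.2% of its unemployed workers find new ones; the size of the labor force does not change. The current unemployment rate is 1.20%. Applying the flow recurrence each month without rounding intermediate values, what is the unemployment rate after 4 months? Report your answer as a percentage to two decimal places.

Unemployment rate after four months ≈ 2.47%.

With a fixed labor force, u_{t+1} = u_t + s·(1−u_t) − f·u_t = u_t·(1−s−f) + s.
Here 1−s−f = 0.444 and s = 0.014.
u_1 = 0.012000 × 0.444 + 0.014 = 0.019328.
u_2 = 0.019328 × 0.444 + 0.014 = 0.022582.
u_3 = 0.022582 × 0.444 + 0.014 = 0.024026.
u_4 = 0.024026 × 0.444 + 0.014 = 0.024668.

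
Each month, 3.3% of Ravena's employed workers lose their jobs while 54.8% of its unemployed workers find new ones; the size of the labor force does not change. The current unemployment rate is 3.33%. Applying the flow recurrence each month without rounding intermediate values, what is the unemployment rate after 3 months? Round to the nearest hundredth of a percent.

Unemployment rate after three months ≈ 5.51%.

With a fixed labor force, u_{t+1} = u_t + s·(1−u_t) − f·u_t = u_t·(1−s−f) + s.
Here 1−s−f = 0.419 and s = 0.033.
u_1 = 0.033300 × 0.419 + 0.033 = 0.046953.
u_2 = 0.046953 × 0.419 + 0.033 = 0.052673.
u_3 = 0.052673 × 0.419 + 0.033 = 0.055070.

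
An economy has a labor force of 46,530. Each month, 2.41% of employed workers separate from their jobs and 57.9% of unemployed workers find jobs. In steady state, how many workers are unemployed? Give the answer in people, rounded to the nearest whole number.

Steady-state unemployment rate u* = s/(s+f) = 2.41/(2.41+57.9) = 0.039960.
Unemployed = u* × labor force = 0.039960 × 46,530 ≈ 1,859.

About 1,859 are unemployed in steady state.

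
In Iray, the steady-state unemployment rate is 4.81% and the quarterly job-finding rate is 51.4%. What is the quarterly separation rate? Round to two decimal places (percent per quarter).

Separation rate ≈ 2.60% per quarter.

From u* = s/(s+f): s = u·f/(1−u).
s = 0.0481 × 51.4 / (1 − 0.0481) = 2.4723 / 0.9519 ≈ 2.60% per quarter.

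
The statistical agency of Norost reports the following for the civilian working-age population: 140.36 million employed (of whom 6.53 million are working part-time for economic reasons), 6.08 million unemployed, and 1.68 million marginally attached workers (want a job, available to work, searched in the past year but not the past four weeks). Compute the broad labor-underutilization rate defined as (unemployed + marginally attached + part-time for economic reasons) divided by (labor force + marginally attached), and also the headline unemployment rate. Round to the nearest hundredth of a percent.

Labor force = 140.36 + 6.08 = 146.44 million.
Numerator = 6.08 + 1.68 + 6.53 = 14.29 million.
Denominator = 146.44 + 1.68 = 148.12 million.
Broad rate = 14.29 / 148.12 = 9.65%.
Headline unemployment rate = 6.08 / 146.44 = 4.15%.

Broad underutilization rate ≈ 9.65%; headline unemployment rate ≈ 4.15%.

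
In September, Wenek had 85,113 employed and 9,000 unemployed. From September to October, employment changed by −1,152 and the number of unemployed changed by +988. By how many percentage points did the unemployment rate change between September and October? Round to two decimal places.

September: labor force = 85,113 + 9,000 = 94,113; u = 9,000/94,113 = 9.56%.
October: labor force = 83,961 + 9,988 = 93,949; u = 9,988/93,949 = 10.63%.
Change = 10.63% − 9.56% = +1.07 pp.

The unemployment rate changed by +1.07 percentage points.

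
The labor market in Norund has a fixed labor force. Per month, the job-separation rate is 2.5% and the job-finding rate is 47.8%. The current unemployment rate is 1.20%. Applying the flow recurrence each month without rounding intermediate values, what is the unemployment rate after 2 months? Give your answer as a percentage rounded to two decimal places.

With a fixed labor force, u_{t+1} = u_t + s·(1−u_t) − f·u_t = u_t·(1−s−f) + s.
Here 1−s−f = 0.497 and s = 0.025.
u_1 = 0.012000 × 0.497 + 0.025 = 0.030964.
u_2 = 0.030964 × 0.497 + 0.025 = 0.040389.

Unemployment rate after two months ≈ 4.04%.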